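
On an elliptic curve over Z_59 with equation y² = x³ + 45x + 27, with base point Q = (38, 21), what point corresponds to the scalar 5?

Repeated addition: build up to 5Q.
2Q: tangent at (38, 21): λ = (3·38² + 45)/(2·21) ≡ 11/42. 42⁻¹ ≡ 52 (mod 59) since 42·52 = 2184 ≡ 1, so λ ≡ 11·52 ≡ 41.
  x = λ² - 38 - 38 = 1681 - 76 ≡ 12; y = λ·(38 - 12) - 21 ≡ 42. → (12, 42)
3Q: (12, 42) + (38, 21). λ = (21 - 42)/(38 - 12) ≡ 38/26 mod 59. 26⁻¹ ≡ 25 (mod 59) since 26·25 = 650 ≡ 1, so λ ≡ 6.
  x = λ² - 12 - 38 = 36 - 50 ≡ 45; y = λ·(12 - 45) - 42 ≡ 55. → (45, 55)
4Q: (45, 55) + (38, 21). λ = (21 - 55)/(38 - 45) ≡ 25/52 mod 59. 52⁻¹ ≡ 42 (mod 59), so λ ≡ 47.
  x = λ² - 45 - 38 = 2209 - 83 ≡ 2; y = λ·(45 - 2) - 55 ≡ 19. → (2, 19)
5Q: (2, 19) + (38, 21). λ = (21 - 19)/(38 - 2) ≡ 2/36 mod 59. 36⁻¹ ≡ 41 (mod 59), so λ ≡ 23.
  x = λ² - 2 - 38 = 529 - 40 ≡ 17; y = λ·(2 - 17) - 19 ≡ 49. → (17, 49)

(17, 49)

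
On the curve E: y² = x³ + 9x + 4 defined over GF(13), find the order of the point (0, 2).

2P: tangent at (0, 2): λ = (3·0² + 9)/(2·2) ≡ 9/4. 4⁻¹ ≡ 10 (mod 13) since 4·10 = 40 ≡ 1, so λ ≡ 9·10 ≡ 12.
  x = λ² - 0 - 0 = 144 - 0 ≡ 1; y = λ·(0 - 1) - 2 ≡ 12. → (1, 12)
3P: (1, 12) + (0, 2). λ = (2 - 12)/(0 - 1) ≡ 3/12 mod 13. 12⁻¹ ≡ 12 (mod 13) since 12·12 = 144 ≡ 1, so λ ≡ 10.
  x = λ² - 1 - 0 = 100 - 1 ≡ 8; y = λ·(1 - 8) - 12 ≡ 9. → (8, 9)
4P: (8, 9) + (0, 2). λ = (2 - 9)/(0 - 8) ≡ 6/5 mod 13. 5⁻¹ ≡ 8 (mod 13) since 5·8 = 40 ≡ 1, so λ ≡ 9.
  x = λ² - 8 - 0 = 81 - 8 ≡ 8; y = λ·(8 - 8) - 9 ≡ 4. → (8, 4)
5P: (8, 4) + (0, 2). λ = (2 - 4)/(0 - 8) ≡ 11/5 mod 13. 5⁻¹ ≡ 8 (mod 13), so λ ≡ 10.
  x = λ² - 8 - 0 = 100 - 8 ≡ 1; y = λ·(8 - 1) - 4 ≡ 1. → (1, 1)
6P: (1, 1) + (0, 2). λ = (2 - 1)/(0 - 1) ≡ 1/12 mod 13. 12⁻¹ ≡ 12 (mod 13) since 12·12 = 144 ≡ 1, so λ ≡ 12.
  x = λ² - 1 - 0 = 144 - 1 ≡ 0; y = λ·(1 - 0) - 1 ≡ 11. → (0, 11)
7P: (0, 11) + (0, 2): same x and y₁ ≡ -y₂, so the sum is ∞.
7P = ∞, so the order is 7.

7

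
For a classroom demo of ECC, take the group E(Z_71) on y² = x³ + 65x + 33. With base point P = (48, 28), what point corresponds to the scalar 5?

(32, 37)

Repeated addition: build up to 5P.
2P: tangent at (48, 28): λ = (3·48² + 65)/(2·28) ≡ 19/56. 56⁻¹ ≡ 52 (mod 71), so λ ≡ 19·52 ≡ 65.
  x = λ² - 48 - 48 = 4225 - 96 ≡ 11; y = λ·(48 - 11) - 28 ≡ 34. → (11, 34)
3P: (11, 34) + (48, 28). λ = (28 - 34)/(48 - 11) ≡ 65/37 mod 71. 37⁻¹ ≡ 48 (mod 71) since 37·48 = 1776 ≡ 1, so λ ≡ 67.
  x = λ² - 11 - 48 = 4489 - 59 ≡ 28; y = λ·(11 - 28) - 34 ≡ 34. → (28, 34)
4P: (28, 34) + (48, 28). λ = (28 - 34)/(48 - 28) ≡ 65/20 mod 71. 20⁻¹ ≡ 32 (mod 71), so λ ≡ 21.
  x = λ² - 28 - 48 = 441 - 76 ≡ 10; y = λ·(28 - 10) - 34 ≡ 60. → (10, 60)
5P: (10, 60) + (48, 28). λ = (28 - 60)/(48 - 10) ≡ 39/38 mod 71. 38⁻¹ ≡ 43 (mod 71), so λ ≡ 44.
  x = λ² - 10 - 48 = 1936 - 58 ≡ 32; y = λ·(10 - 32) - 60 ≡ 37. → (32, 37)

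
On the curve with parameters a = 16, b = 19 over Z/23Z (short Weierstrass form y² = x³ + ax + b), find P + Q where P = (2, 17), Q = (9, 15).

(2, 17) + (9, 15). λ = (15 - 17)/(9 - 2) ≡ 21/7 mod 23. 7⁻¹ ≡ 10 (mod 23), so λ ≡ 3.
  x = λ² - 2 - 9 = 9 - 11 ≡ 21; y = λ·(2 - 21) - 17 ≡ 18. → (21, 18)

(21, 18)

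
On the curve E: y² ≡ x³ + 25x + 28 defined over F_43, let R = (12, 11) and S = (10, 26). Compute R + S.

(2, 0)

(12, 11) + (10, 26). λ = (26 - 11)/(10 - 12) ≡ 15/41 mod 43. 41⁻¹ ≡ 21 (mod 43), so λ ≡ 14.
  x = λ² - 12 - 10 = 196 - 22 ≡ 2; y = λ·(12 - 2) - 11 ≡ 0. → (2, 0)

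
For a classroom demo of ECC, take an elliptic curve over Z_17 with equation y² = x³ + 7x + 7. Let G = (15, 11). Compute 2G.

tangent at (15, 11): λ = (3·15² + 7)/(2·11) ≡ 2/5. 5⁻¹ ≡ 7 (mod 17), so λ ≡ 2·7 ≡ 14.
  x = λ² - 15 - 15 = 196 - 30 ≡ 13; y = λ·(15 - 13) - 11 ≡ 0. → (13, 0)

(13, 0)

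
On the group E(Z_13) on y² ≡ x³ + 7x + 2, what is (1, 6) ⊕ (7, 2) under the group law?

(1, 6) + (7, 2). λ = (2 - 6)/(7 - 1) ≡ 9/6 mod 13. 6⁻¹ ≡ 11 (mod 13), so λ ≡ 8.
  x = λ² - 1 - 7 = 64 - 8 ≡ 4; y = λ·(1 - 4) - 6 ≡ 9. → (4, 9)

(4, 9)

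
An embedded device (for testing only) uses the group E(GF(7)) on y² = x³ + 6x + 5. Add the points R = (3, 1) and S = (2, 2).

(3, 6)

(3, 1) + (2, 2). λ = (2 - 1)/(2 - 3) ≡ 1/6 mod 7. 6⁻¹ ≡ 6 (mod 7), so λ ≡ 6.
  x = λ² - 3 - 2 = 36 - 5 ≡ 3; y = λ·(3 - 3) - 1 ≡ 6. → (3, 6)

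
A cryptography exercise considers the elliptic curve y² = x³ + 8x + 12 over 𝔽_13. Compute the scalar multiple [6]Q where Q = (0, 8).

(10, 0)

Double-and-add on 6 = (110)₂. Start with Q = (0, 8) for the leading 1-bit.
double: tangent at (0, 8): λ = (3·0² + 8)/(2·8) ≡ 8/3. 3⁻¹ ≡ 9 (mod 13) since 3·9 = 27 ≡ 1, so λ ≡ 8·9 ≡ 7.
  x = λ² - 0 - 0 = 49 - 0 ≡ 10; y = λ·(0 - 10) - 8 ≡ 0. → (10, 0)
add Q: (10, 0) + (0, 8). λ = (8 - 0)/(0 - 10) ≡ 8/3 mod 13. 3⁻¹ ≡ 9 (mod 13) since 3·9 = 27 ≡ 1, so λ ≡ 7.
  x = λ² - 10 - 0 = 49 - 10 ≡ 0; y = λ·(10 - 0) - 0 ≡ 5. → (0, 5)
double: tangent at (0, 5): λ = (3·0² + 8)/(2·5) ≡ 8/10. 10⁻¹ ≡ 4 (mod 13), so λ ≡ 8·4 ≡ 6.
  x = λ² - 0 - 0 = 36 - 0 ≡ 10; y = λ·(0 - 10) - 5 ≡ 0. → (10, 0)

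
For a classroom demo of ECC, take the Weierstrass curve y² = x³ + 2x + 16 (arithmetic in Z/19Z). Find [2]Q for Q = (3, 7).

(17, 2)

tangent at (3, 7): λ = (3·3² + 2)/(2·7) ≡ 10/14. 14⁻¹ ≡ 15 (mod 19), so λ ≡ 10·15 ≡ 17.
  x = λ² - 3 - 3 = 289 - 6 ≡ 17; y = λ·(3 - 17) - 7 ≡ 2. → (17, 2)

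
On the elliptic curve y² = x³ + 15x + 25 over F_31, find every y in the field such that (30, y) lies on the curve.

x³ + 15x + 25 = 27475 ≡ 9 (mod 31).
Square roots of 9 mod 31: 3 and 28 (since 3² = 9 ≡ 9).

3, 28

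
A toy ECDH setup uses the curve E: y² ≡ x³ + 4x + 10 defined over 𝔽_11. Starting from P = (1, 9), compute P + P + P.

(9, 4)

Repeated addition: build up to 3P.
2P: tangent at (1, 9): λ = (3·1² + 4)/(2·9) ≡ 7/7. 7⁻¹ ≡ 8 (mod 11), so λ ≡ 7·8 ≡ 1.
  x = λ² - 1 - 1 = 1 - 2 ≡ 10; y = λ·(1 - 10) - 9 ≡ 4. → (10, 4)
3P: (10, 4) + (1, 9). λ = (9 - 4)/(1 - 10) ≡ 5/2 mod 11. 2⁻¹ ≡ 6 (mod 11), so λ ≡ 8.
  x = λ² - 10 - 1 = 64 - 11 ≡ 9; y = λ·(10 - 9) - 4 ≡ 4. → (9, 4)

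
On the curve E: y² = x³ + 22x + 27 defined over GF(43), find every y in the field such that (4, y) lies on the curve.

none

x³ + 22x + 27 = 179 ≡ 7 (mod 43).
7 is a non-residue mod 43; no y exists.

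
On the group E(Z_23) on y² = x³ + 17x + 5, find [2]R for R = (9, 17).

(17, 3)

tangent at (9, 17): λ = (3·9² + 17)/(2·17) ≡ 7/11. 11⁻¹ ≡ 21 (mod 23), so λ ≡ 7·21 ≡ 9.
  x = λ² - 9 - 9 = 81 - 18 ≡ 17; y = λ·(9 - 17) - 17 ≡ 3. → (17, 3)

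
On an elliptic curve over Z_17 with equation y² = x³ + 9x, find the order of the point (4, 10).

2P: tangent at (4, 10): λ = (3·4² + 9)/(2·10) ≡ 6/3. 3⁻¹ ≡ 6 (mod 17), so λ ≡ 6·6 ≡ 2.
  x = λ² - 4 - 4 = 4 - 8 ≡ 13; y = λ·(4 - 13) - 10 ≡ 6. → (13, 6)
3P: (13, 6) + (4, 10). λ = (10 - 6)/(4 - 13) ≡ 4/8 mod 17. 8⁻¹ ≡ 15 (mod 17), so λ ≡ 9.
  x = λ² - 13 - 4 = 81 - 17 ≡ 13; y = λ·(13 - 13) - 6 ≡ 11. → (13, 11)
4P: (13, 11) + (4, 10). λ = (10 - 11)/(4 - 13) ≡ 16/8 mod 17. 8⁻¹ ≡ 15 (mod 17), so λ ≡ 2.
  x = λ² - 13 - 4 = 4 - 17 ≡ 4; y = λ·(13 - 4) - 11 ≡ 7. → (4, 7)
5P: (4, 7) + (4, 10): same x and y₁ ≡ -y₂, so the sum is O.
5P = O, so the order is 5.

5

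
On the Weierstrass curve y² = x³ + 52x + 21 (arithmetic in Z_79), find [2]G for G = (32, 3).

(51, 32)

tangent at (32, 3): λ = (3·32² + 52)/(2·3) ≡ 43/6. 6⁻¹ ≡ 66 (mod 79) since 6·66 = 396 ≡ 1, so λ ≡ 43·66 ≡ 73.
  x = λ² - 32 - 32 = 5329 - 64 ≡ 51; y = λ·(32 - 51) - 3 ≡ 32. → (51, 32)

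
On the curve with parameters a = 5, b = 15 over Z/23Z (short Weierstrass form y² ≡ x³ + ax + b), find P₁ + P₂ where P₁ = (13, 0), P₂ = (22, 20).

(6, 13)

(13, 0) + (22, 20). λ = (20 - 0)/(22 - 13) ≡ 20/9 mod 23. 9⁻¹ ≡ 18 (mod 23), so λ ≡ 15.
  x = λ² - 13 - 22 = 225 - 35 ≡ 6; y = λ·(13 - 6) - 0 ≡ 13. → (6, 13)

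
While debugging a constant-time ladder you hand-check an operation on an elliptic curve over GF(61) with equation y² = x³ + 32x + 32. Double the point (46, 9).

(34, 15)

tangent at (46, 9): λ = (3·46² + 32)/(2·9) ≡ 36/18. 18⁻¹ ≡ 17 (mod 61), so λ ≡ 36·17 ≡ 2.
  x = λ² - 46 - 46 = 4 - 92 ≡ 34; y = λ·(46 - 34) - 9 ≡ 15. → (34, 15)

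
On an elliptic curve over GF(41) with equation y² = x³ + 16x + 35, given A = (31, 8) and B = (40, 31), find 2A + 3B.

First 2A:
Repeated addition: build up to 2A.
2A: tangent at (31, 8): λ = (3·31² + 16)/(2·8) ≡ 29/16. 16⁻¹ ≡ 18 (mod 41) since 16·18 = 288 ≡ 1, so λ ≡ 29·18 ≡ 30.
  x = λ² - 31 - 31 = 900 - 62 ≡ 18; y = λ·(31 - 18) - 8 ≡ 13. → (18, 13)
2A = (18, 13).
Next 3B:
Repeated addition: build up to 3B.
2B: tangent at (40, 31): λ = (3·40² + 16)/(2·31) ≡ 19/21. 21⁻¹ ≡ 2 (mod 41), so λ ≡ 19·2 ≡ 38.
  x = λ² - 40 - 40 = 1444 - 80 ≡ 11; y = λ·(40 - 11) - 31 ≡ 5. → (11, 5)
3B: (11, 5) + (40, 31). λ = (31 - 5)/(40 - 11) ≡ 26/29 mod 41. 29⁻¹ ≡ 17 (mod 41), so λ ≡ 32.
  x = λ² - 11 - 40 = 1024 - 51 ≡ 30; y = λ·(11 - 30) - 5 ≡ 2. → (30, 2)
3B = (30, 2).
Finally 2A + 3B:
(18, 13) + (30, 2). λ = (2 - 13)/(30 - 18) ≡ 30/12 mod 41. 12⁻¹ ≡ 24 (mod 41), so λ ≡ 23.
  x = λ² - 18 - 30 = 529 - 48 ≡ 30; y = λ·(18 - 30) - 13 ≡ 39. → (30, 39)

(30, 39)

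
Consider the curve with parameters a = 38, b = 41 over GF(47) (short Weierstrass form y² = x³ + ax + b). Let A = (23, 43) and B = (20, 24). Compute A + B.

(18, 20)

(23, 43) + (20, 24). λ = (24 - 43)/(20 - 23) ≡ 28/44 mod 47. 44⁻¹ ≡ 31 (mod 47), so λ ≡ 22.
  x = λ² - 23 - 20 = 484 - 43 ≡ 18; y = λ·(23 - 18) - 43 ≡ 20. → (18, 20)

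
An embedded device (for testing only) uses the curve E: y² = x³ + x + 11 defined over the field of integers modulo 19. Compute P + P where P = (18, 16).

(13, 6)

tangent at (18, 16): λ = (3·18² + 1)/(2·16) ≡ 4/13. 13⁻¹ ≡ 3 (mod 19), so λ ≡ 4·3 ≡ 12.
  x = λ² - 18 - 18 = 144 - 36 ≡ 13; y = λ·(18 - 13) - 16 ≡ 6. → (13, 6)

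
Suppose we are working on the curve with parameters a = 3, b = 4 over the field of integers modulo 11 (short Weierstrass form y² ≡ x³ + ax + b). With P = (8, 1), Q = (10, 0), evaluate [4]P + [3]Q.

First 4P:
Repeated addition: build up to 4P.
2P: tangent at (8, 1): λ = (3·8² + 3)/(2·1) ≡ 8/2. 2⁻¹ ≡ 6 (mod 11) since 2·6 = 12 ≡ 1, so λ ≡ 8·6 ≡ 4.
  x = λ² - 8 - 8 = 16 - 16 ≡ 0; y = λ·(8 - 0) - 1 ≡ 9. → (0, 9)
3P: (0, 9) + (8, 1). λ = (1 - 9)/(8 - 0) ≡ 3/8 mod 11. 8⁻¹ ≡ 7 (mod 11) since 8·7 = 56 ≡ 1, so λ ≡ 10.
  x = λ² - 0 - 8 = 100 - 8 ≡ 4; y = λ·(0 - 4) - 9 ≡ 6. → (4, 6)
4P: (4, 6) + (8, 1). λ = (1 - 6)/(8 - 4) ≡ 6/4 mod 11. 4⁻¹ ≡ 3 (mod 11) since 4·3 = 12 ≡ 1, so λ ≡ 7.
  x = λ² - 4 - 8 = 49 - 12 ≡ 4; y = λ·(4 - 4) - 6 ≡ 5. → (4, 5)
4P = (4, 5).
Next 3Q:
Repeated addition: build up to 3Q.
2Q: (10, 0) + (10, 0): same x and y₁ ≡ -y₂, so the sum is ∞.
3Q: ∞ + (10, 0) = (10, 0) (identity).
3Q = (10, 0).
Finally 4P + 3Q:
(4, 5) + (10, 0). λ = (0 - 5)/(10 - 4) ≡ 6/6 mod 11. 6⁻¹ ≡ 2 (mod 11) since 6·2 = 12 ≡ 1, so λ ≡ 1.
  x = λ² - 4 - 10 = 1 - 14 ≡ 9; y = λ·(4 - 9) - 5 ≡ 1. → (9, 1)

(9, 1)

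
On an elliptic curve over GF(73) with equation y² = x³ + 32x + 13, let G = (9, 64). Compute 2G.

(7, 19)

tangent at (9, 64): λ = (3·9² + 32)/(2·64) ≡ 56/55. 55⁻¹ ≡ 4 (mod 73), so λ ≡ 56·4 ≡ 5.
  x = λ² - 9 - 9 = 25 - 18 ≡ 7; y = λ·(9 - 7) - 64 ≡ 19. → (7, 19)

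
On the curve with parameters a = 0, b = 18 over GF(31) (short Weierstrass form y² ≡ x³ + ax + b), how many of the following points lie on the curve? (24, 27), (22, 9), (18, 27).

1

(24, 27): 27² ≡ 16, rhs ≡ 16 → on.
(22, 9): 9² ≡ 19, rhs ≡ 2 → off.
(18, 27): 27² ≡ 16, rhs ≡ 22 → off.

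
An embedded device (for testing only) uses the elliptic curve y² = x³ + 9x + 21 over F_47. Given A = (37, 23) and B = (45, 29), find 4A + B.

(35, 26)

First 4A:
Repeated addition: build up to 4A.
2A: tangent at (37, 23): λ = (3·37² + 9)/(2·23) ≡ 27/46. 46⁻¹ ≡ 46 (mod 47) since 46·46 = 2116 ≡ 1, so λ ≡ 27·46 ≡ 20.
  x = λ² - 37 - 37 = 400 - 74 ≡ 44; y = λ·(37 - 44) - 23 ≡ 25. → (44, 25)
3A: (44, 25) + (37, 23). λ = (23 - 25)/(37 - 44) ≡ 45/40 mod 47. 40⁻¹ ≡ 20 (mod 47) since 40·20 = 800 ≡ 1, so λ ≡ 7.
  x = λ² - 44 - 37 = 49 - 81 ≡ 15; y = λ·(44 - 15) - 25 ≡ 37. → (15, 37)
4A: (15, 37) + (37, 23). λ = (23 - 37)/(37 - 15) ≡ 33/22 mod 47. 22⁻¹ ≡ 15 (mod 47) since 22·15 = 330 ≡ 1, so λ ≡ 25.
  x = λ² - 15 - 37 = 625 - 52 ≡ 9; y = λ·(15 - 9) - 37 ≡ 19. → (9, 19)
4A = (9, 19).
Finally 4A + B:
(9, 19) + (45, 29). λ = (29 - 19)/(45 - 9) ≡ 10/36 mod 47. 36⁻¹ ≡ 17 (mod 47), so λ ≡ 29.
  x = λ² - 9 - 45 = 841 - 54 ≡ 35; y = λ·(9 - 35) - 19 ≡ 26. → (35, 26)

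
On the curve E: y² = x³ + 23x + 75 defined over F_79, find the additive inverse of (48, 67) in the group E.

-(48, 67) = (48, -67 mod 79) = (48, 12).

(48, 12)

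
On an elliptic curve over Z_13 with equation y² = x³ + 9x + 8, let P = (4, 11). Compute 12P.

Double-and-add on 12 = (1100)₂. Start with P = (4, 11) for the leading 1-bit.
double: tangent at (4, 11): λ = (3·4² + 9)/(2·11) ≡ 5/9. 9⁻¹ ≡ 3 (mod 13) since 9·3 = 27 ≡ 1, so λ ≡ 5·3 ≡ 2.
  x = λ² - 4 - 4 = 4 - 8 ≡ 9; y = λ·(4 - 9) - 11 ≡ 5. → (9, 5)
add P: (9, 5) + (4, 11). λ = (11 - 5)/(4 - 9) ≡ 6/8 mod 13. 8⁻¹ ≡ 5 (mod 13) since 8·5 = 40 ≡ 1, so λ ≡ 4.
  x = λ² - 9 - 4 = 16 - 13 ≡ 3; y = λ·(9 - 3) - 5 ≡ 6. → (3, 6)
double: tangent at (3, 6): λ = (3·3² + 9)/(2·6) ≡ 10/12. 12⁻¹ ≡ 12 (mod 13), so λ ≡ 10·12 ≡ 3.
  x = λ² - 3 - 3 = 9 - 6 ≡ 3; y = λ·(3 - 3) - 6 ≡ 7. → (3, 7)
double: tangent at (3, 7): λ = (3·3² + 9)/(2·7) ≡ 10/1. 1⁻¹ ≡ 1 (mod 13) since 1·1 = 1 ≡ 1, so λ ≡ 10·1 ≡ 10.
  x = λ² - 3 - 3 = 100 - 6 ≡ 3; y = λ·(3 - 3) - 7 ≡ 6. → (3, 6)

(3, 6)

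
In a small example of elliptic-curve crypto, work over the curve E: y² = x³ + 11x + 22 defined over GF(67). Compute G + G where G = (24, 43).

(58, 47)

tangent at (24, 43): λ = (3·24² + 11)/(2·43) ≡ 64/19. 19⁻¹ ≡ 60 (mod 67) since 19·60 = 1140 ≡ 1, so λ ≡ 64·60 ≡ 21.
  x = λ² - 24 - 24 = 441 - 48 ≡ 58; y = λ·(24 - 58) - 43 ≡ 47. → (58, 47)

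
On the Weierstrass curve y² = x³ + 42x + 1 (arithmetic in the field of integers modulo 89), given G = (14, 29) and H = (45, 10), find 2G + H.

First 2G:
Repeated addition: build up to 2G.
2G: tangent at (14, 29): λ = (3·14² + 42)/(2·29) ≡ 7/58. 58⁻¹ ≡ 66 (mod 89) since 58·66 = 3828 ≡ 1, so λ ≡ 7·66 ≡ 17.
  x = λ² - 14 - 14 = 289 - 28 ≡ 83; y = λ·(14 - 83) - 29 ≡ 44. → (83, 44)
2G = (83, 44).
Finally 2G + H:
(83, 44) + (45, 10). λ = (10 - 44)/(45 - 83) ≡ 55/51 mod 89. 51⁻¹ ≡ 7 (mod 89), so λ ≡ 29.
  x = λ² - 83 - 45 = 841 - 128 ≡ 1; y = λ·(83 - 1) - 44 ≡ 20. → (1, 20)

(1, 20)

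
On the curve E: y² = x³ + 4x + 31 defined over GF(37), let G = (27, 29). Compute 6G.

(11, 0)

Repeated addition: build up to 6G.
2G: tangent at (27, 29): λ = (3·27² + 4)/(2·29) ≡ 8/21. 21⁻¹ ≡ 30 (mod 37), so λ ≡ 8·30 ≡ 18.
  x = λ² - 27 - 27 = 324 - 54 ≡ 11; y = λ·(27 - 11) - 29 ≡ 0. → (11, 0)
3G: (11, 0) + (27, 29). λ = (29 - 0)/(27 - 11) ≡ 29/16 mod 37. 16⁻¹ ≡ 7 (mod 37), so λ ≡ 18.
  x = λ² - 11 - 27 = 324 - 38 ≡ 27; y = λ·(11 - 27) - 0 ≡ 8. → (27, 8)
4G: (27, 8) + (27, 29): same x and y₁ ≡ -y₂, so the sum is 𝒪.
5G: 𝒪 + (27, 29) = (27, 29) (identity).
6G: tangent at (27, 29): λ = (3·27² + 4)/(2·29) ≡ 8/21. 21⁻¹ ≡ 30 (mod 37), so λ ≡ 8·30 ≡ 18.
  x = λ² - 27 - 27 = 324 - 54 ≡ 11; y = λ·(27 - 11) - 29 ≡ 0. → (11, 0)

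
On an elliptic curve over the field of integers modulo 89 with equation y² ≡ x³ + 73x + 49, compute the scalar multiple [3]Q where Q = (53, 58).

(80, 40)

Repeated addition: build up to 3Q.
2Q: tangent at (53, 58): λ = (3·53² + 73)/(2·58) ≡ 45/27. 27⁻¹ ≡ 33 (mod 89), so λ ≡ 45·33 ≡ 61.
  x = λ² - 53 - 53 = 3721 - 106 ≡ 55; y = λ·(53 - 55) - 58 ≡ 87. → (55, 87)
3Q: (55, 87) + (53, 58). λ = (58 - 87)/(53 - 55) ≡ 60/87 mod 89. 87⁻¹ ≡ 44 (mod 89), so λ ≡ 59.
  x = λ² - 55 - 53 = 3481 - 108 ≡ 80; y = λ·(55 - 80) - 87 ≡ 40. → (80, 40)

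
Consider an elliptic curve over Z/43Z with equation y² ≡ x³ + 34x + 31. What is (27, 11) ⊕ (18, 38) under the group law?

(27, 11) + (18, 38). λ = (38 - 11)/(18 - 27) ≡ 27/34 mod 43. 34⁻¹ ≡ 19 (mod 43), so λ ≡ 40.
  x = λ² - 27 - 18 = 1600 - 45 ≡ 7; y = λ·(27 - 7) - 11 ≡ 15. → (7, 15)

(7, 15)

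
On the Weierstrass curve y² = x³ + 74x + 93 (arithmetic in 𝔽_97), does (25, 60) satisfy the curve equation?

y² = 60² ≡ 11; x³ + 74x + 93 = 17568 ≡ 11 (mod 97). 11 = 11.

yes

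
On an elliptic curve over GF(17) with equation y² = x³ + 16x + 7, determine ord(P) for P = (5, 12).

10

2P: tangent at (5, 12): λ = (3·5² + 16)/(2·12) ≡ 6/7. 7⁻¹ ≡ 5 (mod 17), so λ ≡ 6·5 ≡ 13.
  x = λ² - 5 - 5 = 169 - 10 ≡ 6; y = λ·(5 - 6) - 12 ≡ 9. → (6, 9)
3P: (6, 9) + (5, 12). λ = (12 - 9)/(5 - 6) ≡ 3/16 mod 17. 16⁻¹ ≡ 16 (mod 17), so λ ≡ 14.
  x = λ² - 6 - 5 = 196 - 11 ≡ 15; y = λ·(6 - 15) - 9 ≡ 1. → (15, 1)
4P: (15, 1) + (5, 12). λ = (12 - 1)/(5 - 15) ≡ 11/7 mod 17. 7⁻¹ ≡ 5 (mod 17), so λ ≡ 4.
  x = λ² - 15 - 5 = 16 - 20 ≡ 13; y = λ·(15 - 13) - 1 ≡ 7. → (13, 7)
5P: (13, 7) + (5, 12). λ = (12 - 7)/(5 - 13) ≡ 5/9 mod 17. 9⁻¹ ≡ 2 (mod 17), so λ ≡ 10.
  x = λ² - 13 - 5 = 100 - 18 ≡ 14; y = λ·(13 - 14) - 7 ≡ 0. → (14, 0)
6P: (14, 0) + (5, 12). λ = (12 - 0)/(5 - 14) ≡ 12/8 mod 17. 8⁻¹ ≡ 15 (mod 17) since 8·15 = 120 ≡ 1, so λ ≡ 10.
  x = λ² - 14 - 5 = 100 - 19 ≡ 13; y = λ·(14 - 13) - 0 ≡ 10. → (13, 10)
7P: (13, 10) + (5, 12). λ = (12 - 10)/(5 - 13) ≡ 2/9 mod 17. 9⁻¹ ≡ 2 (mod 17), so λ ≡ 4.
  x = λ² - 13 - 5 = 16 - 18 ≡ 15; y = λ·(13 - 15) - 10 ≡ 16. → (15, 16)
8P: (15, 16) + (5, 12). λ = (12 - 16)/(5 - 15) ≡ 13/7 mod 17. 7⁻¹ ≡ 5 (mod 17) since 7·5 = 35 ≡ 1, so λ ≡ 14.
  x = λ² - 15 - 5 = 196 - 20 ≡ 6; y = λ·(15 - 6) - 16 ≡ 8. → (6, 8)
9P: (6, 8) + (5, 12). λ = (12 - 8)/(5 - 6) ≡ 4/16 mod 17. 16⁻¹ ≡ 16 (mod 17), so λ ≡ 13.
  x = λ² - 6 - 5 = 169 - 11 ≡ 5; y = λ·(6 - 5) - 8 ≡ 5. → (5, 5)
10P: (5, 5) + (5, 12): same x and y₁ ≡ -y₂, so the sum is O.
10P = O, so the order is 10.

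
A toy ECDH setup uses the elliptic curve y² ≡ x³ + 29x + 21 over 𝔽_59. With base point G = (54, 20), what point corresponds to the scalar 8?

(54, 20)

Double-and-add on 8 = (1000)₂. Start with G = (54, 20) for the leading 1-bit.
double: tangent at (54, 20): λ = (3·54² + 29)/(2·20) ≡ 45/40. 40⁻¹ ≡ 31 (mod 59), so λ ≡ 45·31 ≡ 38.
  x = λ² - 54 - 54 = 1444 - 108 ≡ 38; y = λ·(54 - 38) - 20 ≡ 57. → (38, 57)
double: tangent at (38, 57): λ = (3·38² + 29)/(2·57) ≡ 54/55. 55⁻¹ ≡ 44 (mod 59), so λ ≡ 54·44 ≡ 16.
  x = λ² - 38 - 38 = 256 - 76 ≡ 3; y = λ·(38 - 3) - 57 ≡ 31. → (3, 31)
double: tangent at (3, 31): λ = (3·3² + 29)/(2·31) ≡ 56/3. 3⁻¹ ≡ 20 (mod 59), so λ ≡ 56·20 ≡ 58.
  x = λ² - 3 - 3 = 3364 - 6 ≡ 54; y = λ·(3 - 54) - 31 ≡ 20. → (54, 20)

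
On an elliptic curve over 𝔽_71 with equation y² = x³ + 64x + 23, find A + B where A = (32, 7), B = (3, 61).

(32, 7) + (3, 61). λ = (61 - 7)/(3 - 32) ≡ 54/42 mod 71. 42⁻¹ ≡ 22 (mod 71) since 42·22 = 924 ≡ 1, so λ ≡ 52.
  x = λ² - 32 - 3 = 2704 - 35 ≡ 42; y = λ·(32 - 42) - 7 ≡ 41. → (42, 41)

(42, 41)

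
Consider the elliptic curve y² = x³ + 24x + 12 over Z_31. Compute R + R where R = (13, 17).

tangent at (13, 17): λ = (3·13² + 24)/(2·17) ≡ 4/3. 3⁻¹ ≡ 21 (mod 31), so λ ≡ 4·21 ≡ 22.
  x = λ² - 13 - 13 = 484 - 26 ≡ 24; y = λ·(13 - 24) - 17 ≡ 20. → (24, 20)

(24, 20)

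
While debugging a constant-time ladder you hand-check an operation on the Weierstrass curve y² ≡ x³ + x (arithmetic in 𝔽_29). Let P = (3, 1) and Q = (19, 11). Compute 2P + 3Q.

(19, 18)

First 2P:
Repeated addition: build up to 2P.
2P: tangent at (3, 1): λ = (3·3² + 1)/(2·1) ≡ 28/2. 2⁻¹ ≡ 15 (mod 29), so λ ≡ 28·15 ≡ 14.
  x = λ² - 3 - 3 = 196 - 6 ≡ 16; y = λ·(3 - 16) - 1 ≡ 20. → (16, 20)
2P = (16, 20).
Next 3Q:
Repeated addition: build up to 3Q.
2Q: tangent at (19, 11): λ = (3·19² + 1)/(2·11) ≡ 11/22. 22⁻¹ ≡ 4 (mod 29) since 22·4 = 88 ≡ 1, so λ ≡ 11·4 ≡ 15.
  x = λ² - 19 - 19 = 225 - 38 ≡ 13; y = λ·(19 - 13) - 11 ≡ 21. → (13, 21)
3Q: (13, 21) + (19, 11). λ = (11 - 21)/(19 - 13) ≡ 19/6 mod 29. 6⁻¹ ≡ 5 (mod 29) since 6·5 = 30 ≡ 1, so λ ≡ 8.
  x = λ² - 13 - 19 = 64 - 32 ≡ 3; y = λ·(13 - 3) - 21 ≡ 1. → (3, 1)
3Q = (3, 1).
Finally 2P + 3Q:
(16, 20) + (3, 1). λ = (1 - 20)/(3 - 16) ≡ 10/16 mod 29. 16⁻¹ ≡ 20 (mod 29), so λ ≡ 26.
  x = λ² - 16 - 3 = 676 - 19 ≡ 19; y = λ·(16 - 19) - 20 ≡ 18. → (19, 18)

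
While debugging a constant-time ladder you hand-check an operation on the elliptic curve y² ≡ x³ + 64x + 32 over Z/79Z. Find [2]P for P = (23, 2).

tangent at (23, 2): λ = (3·23² + 64)/(2·2) ≡ 71/4. 4⁻¹ ≡ 20 (mod 79) since 4·20 = 80 ≡ 1, so λ ≡ 71·20 ≡ 77.
  x = λ² - 23 - 23 = 5929 - 46 ≡ 37; y = λ·(23 - 37) - 2 ≡ 26. → (37, 26)

(37, 26)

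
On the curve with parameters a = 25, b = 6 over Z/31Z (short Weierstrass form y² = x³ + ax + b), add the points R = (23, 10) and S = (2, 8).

(23, 10) + (2, 8). λ = (8 - 10)/(2 - 23) ≡ 29/10 mod 31. 10⁻¹ ≡ 28 (mod 31), so λ ≡ 6.
  x = λ² - 23 - 2 = 36 - 25 ≡ 11; y = λ·(23 - 11) - 10 ≡ 0. → (11, 0)

(11, 0)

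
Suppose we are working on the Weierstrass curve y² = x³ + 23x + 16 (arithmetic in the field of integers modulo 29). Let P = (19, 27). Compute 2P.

tangent at (19, 27): λ = (3·19² + 23)/(2·27) ≡ 4/25. 25⁻¹ ≡ 7 (mod 29), so λ ≡ 4·7 ≡ 28.
  x = λ² - 19 - 19 = 784 - 38 ≡ 21; y = λ·(19 - 21) - 27 ≡ 4. → (21, 4)

(21, 4)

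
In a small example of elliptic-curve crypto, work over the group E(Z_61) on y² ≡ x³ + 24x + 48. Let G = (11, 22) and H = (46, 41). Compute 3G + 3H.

First 3G:
Repeated addition: build up to 3G.
2G: tangent at (11, 22): λ = (3·11² + 24)/(2·22) ≡ 21/44. 44⁻¹ ≡ 43 (mod 61), so λ ≡ 21·43 ≡ 49.
  x = λ² - 11 - 11 = 2401 - 22 ≡ 0; y = λ·(11 - 0) - 22 ≡ 29. → (0, 29)
3G: (0, 29) + (11, 22). λ = (22 - 29)/(11 - 0) ≡ 54/11 mod 61. 11⁻¹ ≡ 50 (mod 61), so λ ≡ 16.
  x = λ² - 0 - 11 = 256 - 11 ≡ 1; y = λ·(0 - 1) - 29 ≡ 16. → (1, 16)
3G = (1, 16).
Next 3H:
Repeated addition: build up to 3H.
2H: tangent at (46, 41): λ = (3·46² + 24)/(2·41) ≡ 28/21. 21⁻¹ ≡ 32 (mod 61), so λ ≡ 28·32 ≡ 42.
  x = λ² - 46 - 46 = 1764 - 92 ≡ 25; y = λ·(46 - 25) - 41 ≡ 48. → (25, 48)
3H: (25, 48) + (46, 41). λ = (41 - 48)/(46 - 25) ≡ 54/21 mod 61. 21⁻¹ ≡ 32 (mod 61), so λ ≡ 20.
  x = λ² - 25 - 46 = 400 - 71 ≡ 24; y = λ·(25 - 24) - 48 ≡ 33. → (24, 33)
3H = (24, 33).
Finally 3G + 3H:
(1, 16) + (24, 33). λ = (33 - 16)/(24 - 1) ≡ 17/23 mod 61. 23⁻¹ ≡ 8 (mod 61), so λ ≡ 14.
  x = λ² - 1 - 24 = 196 - 25 ≡ 49; y = λ·(1 - 49) - 16 ≡ 44. → (49, 44)

(49, 44)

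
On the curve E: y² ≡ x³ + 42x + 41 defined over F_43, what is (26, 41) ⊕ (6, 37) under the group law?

(26, 41) + (6, 37). λ = (37 - 41)/(6 - 26) ≡ 39/23 mod 43. 23⁻¹ ≡ 15 (mod 43) since 23·15 = 345 ≡ 1, so λ ≡ 26.
  x = λ² - 26 - 6 = 676 - 32 ≡ 42; y = λ·(26 - 42) - 41 ≡ 16. → (42, 16)

(42, 16)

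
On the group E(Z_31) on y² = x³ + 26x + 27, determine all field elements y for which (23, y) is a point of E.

12, 19

x³ + 26x + 27 = 12792 ≡ 20 (mod 31).
Square roots of 20 mod 31: 12 and 19 (since 12² = 144 ≡ 20).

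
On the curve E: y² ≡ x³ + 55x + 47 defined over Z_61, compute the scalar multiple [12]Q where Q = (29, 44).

Double-and-add on 12 = (1100)₂. Start with Q = (29, 44) for the leading 1-bit.
double: tangent at (29, 44): λ = (3·29² + 55)/(2·44) ≡ 16/27. 27⁻¹ ≡ 52 (mod 61), so λ ≡ 16·52 ≡ 39.
  x = λ² - 29 - 29 = 1521 - 58 ≡ 60; y = λ·(29 - 60) - 44 ≡ 28. → (60, 28)
add Q: (60, 28) + (29, 44). λ = (44 - 28)/(29 - 60) ≡ 16/30 mod 61. 30⁻¹ ≡ 59 (mod 61) since 30·59 = 1770 ≡ 1, so λ ≡ 29.
  x = λ² - 60 - 29 = 841 - 89 ≡ 20; y = λ·(60 - 20) - 28 ≡ 34. → (20, 34)
double: tangent at (20, 34): λ = (3·20² + 55)/(2·34) ≡ 35/7. 7⁻¹ ≡ 35 (mod 61), so λ ≡ 35·35 ≡ 5.
  x = λ² - 20 - 20 = 25 - 40 ≡ 46; y = λ·(20 - 46) - 34 ≡ 19. → (46, 19)
double: tangent at (46, 19): λ = (3·46² + 55)/(2·19) ≡ 59/38. 38⁻¹ ≡ 53 (mod 61) since 38·53 = 2014 ≡ 1, so λ ≡ 59·53 ≡ 16.
  x = λ² - 46 - 46 = 256 - 92 ≡ 42; y = λ·(46 - 42) - 19 ≡ 45. → (42, 45)

(42, 45)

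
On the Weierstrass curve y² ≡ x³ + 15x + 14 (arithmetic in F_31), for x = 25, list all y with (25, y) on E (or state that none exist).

x³ + 15x + 14 = 16014 ≡ 18 (mod 31).
Square roots of 18 mod 31: 7 and 24 (since 7² = 49 ≡ 18).

7, 24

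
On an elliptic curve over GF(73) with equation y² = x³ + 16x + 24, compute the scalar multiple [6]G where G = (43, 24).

(11, 12)

Double-and-add on 6 = (110)₂. Start with G = (43, 24) for the leading 1-bit.
double: tangent at (43, 24): λ = (3·43² + 16)/(2·24) ≡ 15/48. 48⁻¹ ≡ 35 (mod 73) since 48·35 = 1680 ≡ 1, so λ ≡ 15·35 ≡ 14.
  x = λ² - 43 - 43 = 196 - 86 ≡ 37; y = λ·(43 - 37) - 24 ≡ 60. → (37, 60)
add G: (37, 60) + (43, 24). λ = (24 - 60)/(43 - 37) ≡ 37/6 mod 73. 6⁻¹ ≡ 61 (mod 73) since 6·61 = 366 ≡ 1, so λ ≡ 67.
  x = λ² - 37 - 43 = 4489 - 80 ≡ 29; y = λ·(37 - 29) - 60 ≡ 38. → (29, 38)
double: tangent at (29, 38): λ = (3·29² + 16)/(2·38) ≡ 57/3. 3⁻¹ ≡ 49 (mod 73) since 3·49 = 147 ≡ 1, so λ ≡ 57·49 ≡ 19.
  x = λ² - 29 - 29 = 361 - 58 ≡ 11; y = λ·(29 - 11) - 38 ≡ 12. → (11, 12)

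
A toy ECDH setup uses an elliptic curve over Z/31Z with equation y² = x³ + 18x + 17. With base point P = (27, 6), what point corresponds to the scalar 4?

Repeated addition: build up to 4P.
2P: tangent at (27, 6): λ = (3·27² + 18)/(2·6) ≡ 4/12. 12⁻¹ ≡ 13 (mod 31) since 12·13 = 156 ≡ 1, so λ ≡ 4·13 ≡ 21.
  x = λ² - 27 - 27 = 441 - 54 ≡ 15; y = λ·(27 - 15) - 6 ≡ 29. → (15, 29)
3P: (15, 29) + (27, 6). λ = (6 - 29)/(27 - 15) ≡ 8/12 mod 31. 12⁻¹ ≡ 13 (mod 31) since 12·13 = 156 ≡ 1, so λ ≡ 11.
  x = λ² - 15 - 27 = 121 - 42 ≡ 17; y = λ·(15 - 17) - 29 ≡ 11. → (17, 11)
4P: (17, 11) + (27, 6). λ = (6 - 11)/(27 - 17) ≡ 26/10 mod 31. 10⁻¹ ≡ 28 (mod 31), so λ ≡ 15.
  x = λ² - 17 - 27 = 225 - 44 ≡ 26; y = λ·(17 - 26) - 11 ≡ 9. → (26, 9)

(26, 9)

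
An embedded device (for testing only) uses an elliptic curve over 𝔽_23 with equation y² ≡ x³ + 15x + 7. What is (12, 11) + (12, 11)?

(7, 8)

tangent at (12, 11): λ = (3·12² + 15)/(2·11) ≡ 10/22. 22⁻¹ ≡ 22 (mod 23) since 22·22 = 484 ≡ 1, so λ ≡ 10·22 ≡ 13.
  x = λ² - 12 - 12 = 169 - 24 ≡ 7; y = λ·(12 - 7) - 11 ≡ 8. → (7, 8)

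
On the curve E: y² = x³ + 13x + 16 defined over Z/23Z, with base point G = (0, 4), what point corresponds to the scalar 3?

(3, 6)

Repeated addition: build up to 3G.
2G: tangent at (0, 4): λ = (3·0² + 13)/(2·4) ≡ 13/8. 8⁻¹ ≡ 3 (mod 23) since 8·3 = 24 ≡ 1, so λ ≡ 13·3 ≡ 16.
  x = λ² - 0 - 0 = 256 - 0 ≡ 3; y = λ·(0 - 3) - 4 ≡ 17. → (3, 17)
3G: (3, 17) + (0, 4). λ = (4 - 17)/(0 - 3) ≡ 10/20 mod 23. 20⁻¹ ≡ 15 (mod 23) since 20·15 = 300 ≡ 1, so λ ≡ 12.
  x = λ² - 3 - 0 = 144 - 3 ≡ 3; y = λ·(3 - 3) - 17 ≡ 6. → (3, 6)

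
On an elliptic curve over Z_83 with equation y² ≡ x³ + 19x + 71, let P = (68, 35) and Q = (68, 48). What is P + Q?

O

The two points share x = 68 and their y-coordinates satisfy 35 + 48 ≡ 0 (mod 83), so they are inverses. Their sum is O.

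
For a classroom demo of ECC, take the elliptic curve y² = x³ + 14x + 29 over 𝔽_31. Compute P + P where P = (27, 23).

(8, 8)

tangent at (27, 23): λ = (3·27² + 14)/(2·23) ≡ 0/15. 15⁻¹ ≡ 29 (mod 31) since 15·29 = 435 ≡ 1, so λ ≡ 0·29 ≡ 0.
  x = λ² - 27 - 27 = 0 - 54 ≡ 8; y = λ·(27 - 8) - 23 ≡ 8. → (8, 8)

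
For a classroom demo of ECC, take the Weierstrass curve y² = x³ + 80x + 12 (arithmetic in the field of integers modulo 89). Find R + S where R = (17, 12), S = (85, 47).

(59, 58)

(17, 12) + (85, 47). λ = (47 - 12)/(85 - 17) ≡ 35/68 mod 89. 68⁻¹ ≡ 72 (mod 89), so λ ≡ 28.
  x = λ² - 17 - 85 = 784 - 102 ≡ 59; y = λ·(17 - 59) - 12 ≡ 58. → (59, 58)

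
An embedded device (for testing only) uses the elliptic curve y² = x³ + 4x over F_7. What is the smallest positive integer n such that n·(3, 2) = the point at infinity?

2P: tangent at (3, 2): λ = (3·3² + 4)/(2·2) ≡ 3/4. 4⁻¹ ≡ 2 (mod 7), so λ ≡ 3·2 ≡ 6.
  x = λ² - 3 - 3 = 36 - 6 ≡ 2; y = λ·(3 - 2) - 2 ≡ 4. → (2, 4)
3P: (2, 4) + (3, 2). λ = (2 - 4)/(3 - 2) ≡ 5/1 mod 7. 1⁻¹ ≡ 1 (mod 7), so λ ≡ 5.
  x = λ² - 2 - 3 = 25 - 5 ≡ 6; y = λ·(2 - 6) - 4 ≡ 4. → (6, 4)
4P: (6, 4) + (3, 2). λ = (2 - 4)/(3 - 6) ≡ 5/4 mod 7. 4⁻¹ ≡ 2 (mod 7) since 4·2 = 8 ≡ 1, so λ ≡ 3.
  x = λ² - 6 - 3 = 9 - 9 ≡ 0; y = λ·(6 - 0) - 4 ≡ 0. → (0, 0)
5P: (0, 0) + (3, 2). λ = (2 - 0)/(3 - 0) ≡ 2/3 mod 7. 3⁻¹ ≡ 5 (mod 7) since 3·5 = 15 ≡ 1, so λ ≡ 3.
  x = λ² - 0 - 3 = 9 - 3 ≡ 6; y = λ·(0 - 6) - 0 ≡ 3. → (6, 3)
6P: (6, 3) + (3, 2). λ = (2 - 3)/(3 - 6) ≡ 6/4 mod 7. 4⁻¹ ≡ 2 (mod 7), so λ ≡ 5.
  x = λ² - 6 - 3 = 25 - 9 ≡ 2; y = λ·(6 - 2) - 3 ≡ 3. → (2, 3)
7P: (2, 3) + (3, 2). λ = (2 - 3)/(3 - 2) ≡ 6/1 mod 7. 1⁻¹ ≡ 1 (mod 7) since 1·1 = 1 ≡ 1, so λ ≡ 6.
  x = λ² - 2 - 3 = 36 - 5 ≡ 3; y = λ·(2 - 3) - 3 ≡ 5. → (3, 5)
8P: (3, 5) + (3, 2): same x and y₁ ≡ -y₂, so the sum is the point at infinity.
8P = the point at infinity, so the order is 8.

8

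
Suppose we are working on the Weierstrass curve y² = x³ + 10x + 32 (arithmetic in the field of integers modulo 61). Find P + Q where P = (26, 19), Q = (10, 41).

(26, 19) + (10, 41). λ = (41 - 19)/(10 - 26) ≡ 22/45 mod 61. 45⁻¹ ≡ 19 (mod 61), so λ ≡ 52.
  x = λ² - 26 - 10 = 2704 - 36 ≡ 45; y = λ·(26 - 45) - 19 ≡ 30. → (45, 30)

(45, 30)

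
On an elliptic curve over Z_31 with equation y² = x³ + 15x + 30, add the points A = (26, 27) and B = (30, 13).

(26, 4)

(26, 27) + (30, 13). λ = (13 - 27)/(30 - 26) ≡ 17/4 mod 31. 4⁻¹ ≡ 8 (mod 31), so λ ≡ 12.
  x = λ² - 26 - 30 = 144 - 56 ≡ 26; y = λ·(26 - 26) - 27 ≡ 4. → (26, 4)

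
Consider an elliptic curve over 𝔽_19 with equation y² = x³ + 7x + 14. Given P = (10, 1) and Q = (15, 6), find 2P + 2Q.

(2, 13)

First 2P:
Repeated addition: build up to 2P.
2P: tangent at (10, 1): λ = (3·10² + 7)/(2·1) ≡ 3/2. 2⁻¹ ≡ 10 (mod 19) since 2·10 = 20 ≡ 1, so λ ≡ 3·10 ≡ 11.
  x = λ² - 10 - 10 = 121 - 20 ≡ 6; y = λ·(10 - 6) - 1 ≡ 5. → (6, 5)
2P = (6, 5).
Next 2Q:
Repeated addition: build up to 2Q.
2Q: tangent at (15, 6): λ = (3·15² + 7)/(2·6) ≡ 17/12. 12⁻¹ ≡ 8 (mod 19) since 12·8 = 96 ≡ 1, so λ ≡ 17·8 ≡ 3.
  x = λ² - 15 - 15 = 9 - 30 ≡ 17; y = λ·(15 - 17) - 6 ≡ 7. → (17, 7)
2Q = (17, 7).
Finally 2P + 2Q:
(6, 5) + (17, 7). λ = (7 - 5)/(17 - 6) ≡ 2/11 mod 19. 11⁻¹ ≡ 7 (mod 19), so λ ≡ 14.
  x = λ² - 6 - 17 = 196 - 23 ≡ 2; y = λ·(6 - 2) - 5 ≡ 13. → (2, 13)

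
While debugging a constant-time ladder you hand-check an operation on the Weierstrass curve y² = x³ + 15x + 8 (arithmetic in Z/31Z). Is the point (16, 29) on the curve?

y² = 29² ≡ 4; x³ + 15x + 8 = 4344 ≡ 4 (mod 31). 4 = 4.

yes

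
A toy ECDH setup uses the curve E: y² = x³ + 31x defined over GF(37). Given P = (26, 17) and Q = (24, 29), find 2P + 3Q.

(35, 35)

First 2P:
Repeated addition: build up to 2P.
2P: tangent at (26, 17): λ = (3·26² + 31)/(2·17) ≡ 24/34. 34⁻¹ ≡ 12 (mod 37), so λ ≡ 24·12 ≡ 29.
  x = λ² - 26 - 26 = 841 - 52 ≡ 12; y = λ·(26 - 12) - 17 ≡ 19. → (12, 19)
2P = (12, 19).
Next 3Q:
Repeated addition: build up to 3Q.
2Q: tangent at (24, 29): λ = (3·24² + 31)/(2·29) ≡ 20/21. 21⁻¹ ≡ 30 (mod 37), so λ ≡ 20·30 ≡ 8.
  x = λ² - 24 - 24 = 64 - 48 ≡ 16; y = λ·(24 - 16) - 29 ≡ 35. → (16, 35)
3Q: (16, 35) + (24, 29). λ = (29 - 35)/(24 - 16) ≡ 31/8 mod 37. 8⁻¹ ≡ 14 (mod 37), so λ ≡ 27.
  x = λ² - 16 - 24 = 729 - 40 ≡ 23; y = λ·(16 - 23) - 35 ≡ 35. → (23, 35)
3Q = (23, 35).
Finally 2P + 3Q:
(12, 19) + (23, 35). λ = (35 - 19)/(23 - 12) ≡ 16/11 mod 37. 11⁻¹ ≡ 27 (mod 37) since 11·27 = 297 ≡ 1, so λ ≡ 25.
  x = λ² - 12 - 23 = 625 - 35 ≡ 35; y = λ·(12 - 35) - 19 ≡ 35. → (35, 35)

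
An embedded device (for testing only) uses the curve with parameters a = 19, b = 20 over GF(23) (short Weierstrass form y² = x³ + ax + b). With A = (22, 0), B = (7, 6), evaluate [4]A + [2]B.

First 4A:
Double-and-add on 4 = (100)₂. Start with A = (22, 0) for the leading 1-bit.
double: (22, 0) + (22, 0): same x and y₁ ≡ -y₂, so the sum is O.
double: O + O = O (identity).
4A = O.
Next 2B:
Repeated addition: build up to 2B.
2B: tangent at (7, 6): λ = (3·7² + 19)/(2·6) ≡ 5/12. 12⁻¹ ≡ 2 (mod 23), so λ ≡ 5·2 ≡ 10.
  x = λ² - 7 - 7 = 100 - 14 ≡ 17; y = λ·(7 - 17) - 6 ≡ 9. → (17, 9)
2B = (17, 9).
Finally 4A + 2B:
O + (17, 9) = (17, 9) (identity).

(17, 9)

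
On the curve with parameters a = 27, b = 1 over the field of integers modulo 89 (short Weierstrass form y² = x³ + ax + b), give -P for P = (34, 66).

(34, 23)

-(34, 66) = (34, -66 mod 89) = (34, 23).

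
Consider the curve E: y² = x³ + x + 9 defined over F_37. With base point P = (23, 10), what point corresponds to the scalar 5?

(29, 28)

Double-and-add on 5 = (101)₂. Start with P = (23, 10) for the leading 1-bit.
double: tangent at (23, 10): λ = (3·23² + 1)/(2·10) ≡ 34/20. 20⁻¹ ≡ 13 (mod 37) since 20·13 = 260 ≡ 1, so λ ≡ 34·13 ≡ 35.
  x = λ² - 23 - 23 = 1225 - 46 ≡ 32; y = λ·(23 - 32) - 10 ≡ 8. → (32, 8)
double: tangent at (32, 8): λ = (3·32² + 1)/(2·8) ≡ 2/16. 16⁻¹ ≡ 7 (mod 37), so λ ≡ 2·7 ≡ 14.
  x = λ² - 32 - 32 = 196 - 64 ≡ 21; y = λ·(32 - 21) - 8 ≡ 35. → (21, 35)
add P: (21, 35) + (23, 10). λ = (10 - 35)/(23 - 21) ≡ 12/2 mod 37. 2⁻¹ ≡ 19 (mod 37), so λ ≡ 6.
  x = λ² - 21 - 23 = 36 - 44 ≡ 29; y = λ·(21 - 29) - 35 ≡ 28. → (29, 28)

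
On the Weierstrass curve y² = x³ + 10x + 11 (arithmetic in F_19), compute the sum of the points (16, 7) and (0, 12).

(10, 3)

(16, 7) + (0, 12). λ = (12 - 7)/(0 - 16) ≡ 5/3 mod 19. 3⁻¹ ≡ 13 (mod 19), so λ ≡ 8.
  x = λ² - 16 - 0 = 64 - 16 ≡ 10; y = λ·(16 - 10) - 7 ≡ 3. → (10, 3)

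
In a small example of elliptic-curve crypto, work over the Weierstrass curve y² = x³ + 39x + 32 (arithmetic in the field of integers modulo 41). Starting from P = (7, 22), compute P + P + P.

(16, 18)

Repeated addition: build up to 3P.
2P: tangent at (7, 22): λ = (3·7² + 39)/(2·22) ≡ 22/3. 3⁻¹ ≡ 14 (mod 41), so λ ≡ 22·14 ≡ 21.
  x = λ² - 7 - 7 = 441 - 14 ≡ 17; y = λ·(7 - 17) - 22 ≡ 14. → (17, 14)
3P: (17, 14) + (7, 22). λ = (22 - 14)/(7 - 17) ≡ 8/31 mod 41. 31⁻¹ ≡ 4 (mod 41), so λ ≡ 32.
  x = λ² - 17 - 7 = 1024 - 24 ≡ 16; y = λ·(17 - 16) - 14 ≡ 18. → (16, 18)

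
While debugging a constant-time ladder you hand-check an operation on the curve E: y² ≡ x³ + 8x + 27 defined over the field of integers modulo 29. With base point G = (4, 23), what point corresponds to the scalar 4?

Double-and-add on 4 = (100)₂. Start with G = (4, 23) for the leading 1-bit.
double: tangent at (4, 23): λ = (3·4² + 8)/(2·23) ≡ 27/17. 17⁻¹ ≡ 12 (mod 29) since 17·12 = 204 ≡ 1, so λ ≡ 27·12 ≡ 5.
  x = λ² - 4 - 4 = 25 - 8 ≡ 17; y = λ·(4 - 17) - 23 ≡ 28. → (17, 28)
double: tangent at (17, 28): λ = (3·17² + 8)/(2·28) ≡ 5/27. 27⁻¹ ≡ 14 (mod 29), so λ ≡ 5·14 ≡ 12.
  x = λ² - 17 - 17 = 144 - 34 ≡ 23; y = λ·(17 - 23) - 28 ≡ 16. → (23, 16)

(23, 16)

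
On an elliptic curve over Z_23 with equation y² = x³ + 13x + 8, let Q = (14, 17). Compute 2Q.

(8, 16)

tangent at (14, 17): λ = (3·14² + 13)/(2·17) ≡ 3/11. 11⁻¹ ≡ 21 (mod 23), so λ ≡ 3·21 ≡ 17.
  x = λ² - 14 - 14 = 289 - 28 ≡ 8; y = λ·(14 - 8) - 17 ≡ 16. → (8, 16)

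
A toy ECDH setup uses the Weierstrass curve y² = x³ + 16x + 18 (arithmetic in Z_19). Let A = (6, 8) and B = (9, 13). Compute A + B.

(6, 8) + (9, 13). λ = (13 - 8)/(9 - 6) ≡ 5/3 mod 19. 3⁻¹ ≡ 13 (mod 19), so λ ≡ 8.
  x = λ² - 6 - 9 = 64 - 15 ≡ 11; y = λ·(6 - 11) - 8 ≡ 9. → (11, 9)

(11, 9)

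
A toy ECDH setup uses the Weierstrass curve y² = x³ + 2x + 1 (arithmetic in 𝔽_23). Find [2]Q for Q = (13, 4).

(9, 9)

tangent at (13, 4): λ = (3·13² + 2)/(2·4) ≡ 3/8. 8⁻¹ ≡ 3 (mod 23) since 8·3 = 24 ≡ 1, so λ ≡ 3·3 ≡ 9.
  x = λ² - 13 - 13 = 81 - 26 ≡ 9; y = λ·(13 - 9) - 4 ≡ 9. → (9, 9)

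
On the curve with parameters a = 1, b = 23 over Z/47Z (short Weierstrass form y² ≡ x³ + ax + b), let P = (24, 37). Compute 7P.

Double-and-add on 7 = (111)₂. Start with P = (24, 37) for the leading 1-bit.
double: tangent at (24, 37): λ = (3·24² + 1)/(2·37) ≡ 37/27. 27⁻¹ ≡ 7 (mod 47), so λ ≡ 37·7 ≡ 24.
  x = λ² - 24 - 24 = 576 - 48 ≡ 11; y = λ·(24 - 11) - 37 ≡ 40. → (11, 40)
add P: (11, 40) + (24, 37). λ = (37 - 40)/(24 - 11) ≡ 44/13 mod 47. 13⁻¹ ≡ 29 (mod 47), so λ ≡ 7.
  x = λ² - 11 - 24 = 49 - 35 ≡ 14; y = λ·(11 - 14) - 40 ≡ 33. → (14, 33)
double: tangent at (14, 33): λ = (3·14² + 1)/(2·33) ≡ 25/19. 19⁻¹ ≡ 5 (mod 47) since 19·5 = 95 ≡ 1, so λ ≡ 25·5 ≡ 31.
  x = λ² - 14 - 14 = 961 - 28 ≡ 40; y = λ·(14 - 40) - 33 ≡ 7. → (40, 7)
add P: (40, 7) + (24, 37). λ = (37 - 7)/(24 - 40) ≡ 30/31 mod 47. 31⁻¹ ≡ 44 (mod 47), so λ ≡ 4.
  x = λ² - 40 - 24 = 16 - 64 ≡ 46; y = λ·(40 - 46) - 7 ≡ 16. → (46, 16)

(46, 16)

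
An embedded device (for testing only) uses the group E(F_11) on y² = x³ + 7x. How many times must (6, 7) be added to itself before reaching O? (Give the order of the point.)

6

2P: tangent at (6, 7): λ = (3·6² + 7)/(2·7) ≡ 5/3. 3⁻¹ ≡ 4 (mod 11) since 3·4 = 12 ≡ 1, so λ ≡ 5·4 ≡ 9.
  x = λ² - 6 - 6 = 81 - 12 ≡ 3; y = λ·(6 - 3) - 7 ≡ 9. → (3, 9)
3P: (3, 9) + (6, 7). λ = (7 - 9)/(6 - 3) ≡ 9/3 mod 11. 3⁻¹ ≡ 4 (mod 11) since 3·4 = 12 ≡ 1, so λ ≡ 3.
  x = λ² - 3 - 6 = 9 - 9 ≡ 0; y = λ·(3 - 0) - 9 ≡ 0. → (0, 0)
4P: (0, 0) + (6, 7). λ = (7 - 0)/(6 - 0) ≡ 7/6 mod 11. 6⁻¹ ≡ 2 (mod 11), so λ ≡ 3.
  x = λ² - 0 - 6 = 9 - 6 ≡ 3; y = λ·(0 - 3) - 0 ≡ 2. → (3, 2)
5P: (3, 2) + (6, 7). λ = (7 - 2)/(6 - 3) ≡ 5/3 mod 11. 3⁻¹ ≡ 4 (mod 11), so λ ≡ 9.
  x = λ² - 3 - 6 = 81 - 9 ≡ 6; y = λ·(3 - 6) - 2 ≡ 4. → (6, 4)
6P: (6, 4) + (6, 7): same x and y₁ ≡ -y₂, so the sum is O.
6P = O, so the order is 6.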